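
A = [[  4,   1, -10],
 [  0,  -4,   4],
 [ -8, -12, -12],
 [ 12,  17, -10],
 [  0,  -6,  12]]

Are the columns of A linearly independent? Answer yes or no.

Row reduce A to echelon form.
R3 ← R3 + (2)·R1: [0, -10, -32]
R4 ← R4 − (3)·R1: [0, 14, 20]
R3 ← R3 − (5/2)·R2: [0, 0, -42]
R4 ← R4 + (7/2)·R2: [0, 0, 34]
R5 ← R5 − (3/2)·R2: [0, 0, 6]
R4 ← R4 + (17/21)·R3: [0, 0, 0]
R5 ← R5 + (1/7)·R3: [0, 0, 0]
3 pivots among 3 columns.
Every column is a pivot column, so the columns are linearly independent.

yes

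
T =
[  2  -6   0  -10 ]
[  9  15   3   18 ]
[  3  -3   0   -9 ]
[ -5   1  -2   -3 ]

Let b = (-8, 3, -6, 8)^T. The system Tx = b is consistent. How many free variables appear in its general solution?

Row reduce the augmented matrix [T | b].
R2 ← R2 − (9/2)·R1: [0, 42, 3, 63, 39]
R3 ← R3 − (3/2)·R1: [0, 6, 0, 6, 6]
R4 ← R4 + (5/2)·R1: [0, -14, -2, -28, -12]
R3 ← R3 − (1/7)·R2: [0, 0, -3/7, -3, 3/7]
R4 ← R4 + (1/3)·R2: [0, 0, -1, -7, 1]
R4 ← R4 − (7/3)·R3: [0, 0, 0, 0, 0]
The echelon form has 3 nonzero rows, and every pivot lies in the first 4 columns, so rank(T) = rank([T|b]) = 3.
The system is consistent.
Free variables = (unknowns) − (rank) = 4 − 3 = 1.

1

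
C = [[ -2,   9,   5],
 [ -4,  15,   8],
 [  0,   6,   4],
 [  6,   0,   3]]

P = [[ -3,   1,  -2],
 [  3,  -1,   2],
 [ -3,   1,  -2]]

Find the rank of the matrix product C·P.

First compute CP:
[[ 18,  -6,  12],
 [ 33, -11,  22],
 [  6,  -2,   4],
 [-27,   9, -18]]
Now row reduce the product.
R2 ← R2 − (11/6)·R1: [0, 0, 0]
R3 ← R3 − (1/3)·R1: [0, 0, 0]
R4 ← R4 + (3/2)·R1: [0, 0, 0]
1 nonzero row, so rank(CP) = 1.

1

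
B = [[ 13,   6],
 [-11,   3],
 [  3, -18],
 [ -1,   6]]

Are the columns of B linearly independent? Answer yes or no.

yes

Row reduce B to echelon form.
R2 ← R2 + (11/13)·R1: [0, 105/13]
R3 ← R3 − (3/13)·R1: [0, -252/13]
R4 ← R4 + (1/13)·R1: [0, 84/13]
R3 ← R3 + (12/5)·R2: [0, 0]
R4 ← R4 − (4/5)·R2: [0, 0]
2 pivots among 2 columns.
Every column is a pivot column, so the columns are linearly independent.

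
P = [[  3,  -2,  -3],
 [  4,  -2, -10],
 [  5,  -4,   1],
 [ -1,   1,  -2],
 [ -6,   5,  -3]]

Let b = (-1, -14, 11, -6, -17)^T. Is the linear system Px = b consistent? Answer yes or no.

yes

Row reduce the augmented matrix [P | b].
R2 ← R2 − (4/3)·R1: [0, 2/3, -6, -38/3]
R3 ← R3 − (5/3)·R1: [0, -2/3, 6, 38/3]
R4 ← R4 + (1/3)·R1: [0, 1/3, -3, -19/3]
R5 ← R5 + (2)·R1: [0, 1, -9, -19]
R3 ← R3 + R2: [0, 0, 0, 0]
R4 ← R4 − (1/2)·R2: [0, 0, 0, 0]
R5 ← R5 − (3/2)·R2: [0, 0, 0, 0]
The echelon form has 2 nonzero rows, and every pivot lies in the first 3 columns, so rank(P) = rank([P|b]) = 2.
The system is consistent.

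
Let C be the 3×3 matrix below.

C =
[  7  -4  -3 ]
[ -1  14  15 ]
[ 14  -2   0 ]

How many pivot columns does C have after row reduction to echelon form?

Row reduce to echelon form.
R2 ← R2 + (1/7)·R1: [0, 94/7, 102/7]
R3 ← R3 − (2)·R1: [0, 6, 6]
R3 ← R3 − (21/47)·R2: [0, 0, -24/47]
Echelon form has 3 nonzero rows, so rank(C) = 3.
Each nonzero row contributes one pivot column: 3 pivot columns.

3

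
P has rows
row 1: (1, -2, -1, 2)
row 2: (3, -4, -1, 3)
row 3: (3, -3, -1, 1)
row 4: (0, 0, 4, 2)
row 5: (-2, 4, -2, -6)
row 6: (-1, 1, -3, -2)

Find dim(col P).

3

Row reduce to echelon form.
R2 ← R2 − (3)·R1: [0, 2, 2, -3]
R3 ← R3 − (3)·R1: [0, 3, 2, -5]
R5 ← R5 + (2)·R1: [0, 0, -4, -2]
R6 ← R6 + R1: [0, -1, -4, 0]
R3 ← R3 − (3/2)·R2: [0, 0, -1, -1/2]
R6 ← R6 + (1/2)·R2: [0, 0, -3, -3/2]
R4 ← R4 + (4)·R3: [0, 0, 0, 0]
R5 ← R5 − (4)·R3: [0, 0, 0, 0]
R6 ← R6 − (3)·R3: [0, 0, 0, 0]
Echelon form has 3 nonzero rows, so rank(P) = 3.
The column space has dimension equal to the rank: 3.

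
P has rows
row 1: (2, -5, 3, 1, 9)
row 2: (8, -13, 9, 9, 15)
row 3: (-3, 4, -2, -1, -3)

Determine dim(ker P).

2

Row reduce to echelon form.
R2 ← R2 − (4)·R1: [0, 7, -3, 5, -21]
R3 ← R3 + (3/2)·R1: [0, -7/2, 5/2, 1/2, 21/2]
R3 ← R3 + (1/2)·R2: [0, 0, 1, 3, 0]
3 nonzero rows, so rank(P) = 3.
P has 5 columns; by rank–nullity, nullity = 5 − 3 = 2.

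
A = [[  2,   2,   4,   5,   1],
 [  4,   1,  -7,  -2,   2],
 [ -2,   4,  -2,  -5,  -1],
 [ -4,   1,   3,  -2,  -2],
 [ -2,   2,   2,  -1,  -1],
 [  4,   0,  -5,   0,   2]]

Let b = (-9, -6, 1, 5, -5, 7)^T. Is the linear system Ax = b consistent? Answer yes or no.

Row reduce the augmented matrix [A | b].
R2 ← R2 − (2)·R1: [0, -3, -15, -12, 0, 12]
R3 ← R3 + R1: [0, 6, 2, 0, 0, -8]
R4 ← R4 + (2)·R1: [0, 5, 11, 8, 0, -13]
R5 ← R5 + R1: [0, 4, 6, 4, 0, -14]
R6 ← R6 − (2)·R1: [0, -4, -13, -10, 0, 25]
R3 ← R3 + (2)·R2: [0, 0, -28, -24, 0, 16]
R4 ← R4 + (5/3)·R2: [0, 0, -14, -12, 0, 7]
R5 ← R5 + (4/3)·R2: [0, 0, -14, -12, 0, 2]
R6 ← R6 − (4/3)·R2: [0, 0, 7, 6, 0, 9]
R4 ← R4 − (1/2)·R3: [0, 0, 0, 0, 0, -1]
R5 ← R5 − (1/2)·R3: [0, 0, 0, 0, 0, -6]
R6 ← R6 + (1/4)·R3: [0, 0, 0, 0, 0, 13]
R5 ← R5 − (6)·R4: [0, 0, 0, 0, 0, 0]
R6 ← R6 + (13)·R4: [0, 0, 0, 0, 0, 0]
The echelon form has 4 nonzero rows; the last pivot sits in the augmented column, so rank(A) = 3 but rank([A|b]) = 4.
Since the ranks differ, the system is inconsistent.

no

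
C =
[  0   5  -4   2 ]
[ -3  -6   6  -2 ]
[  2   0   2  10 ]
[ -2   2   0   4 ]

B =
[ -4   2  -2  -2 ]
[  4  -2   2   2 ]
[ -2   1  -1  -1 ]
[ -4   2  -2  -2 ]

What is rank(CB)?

1

First compute CB:
[[ 20, -10,  10,  10],
 [-16,   8,  -8,  -8],
 [-52,  26, -26, -26],
 [  0,   0,   0,   0]]
Now row reduce the product.
R2 ← R2 + (4/5)·R1: [0, 0, 0, 0]
R3 ← R3 + (13/5)·R1: [0, 0, 0, 0]
1 nonzero row, so rank(CB) = 1.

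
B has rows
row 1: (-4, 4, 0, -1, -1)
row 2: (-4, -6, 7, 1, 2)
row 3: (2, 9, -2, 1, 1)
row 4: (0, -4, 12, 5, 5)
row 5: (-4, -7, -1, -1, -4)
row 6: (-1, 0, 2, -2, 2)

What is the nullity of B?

Row reduce to echelon form.
R2 ← R2 − R1: [0, -10, 7, 2, 3]
R3 ← R3 + (1/2)·R1: [0, 11, -2, 1/2, 1/2]
R5 ← R5 − R1: [0, -11, -1, 0, -3]
R6 ← R6 − (1/4)·R1: [0, -1, 2, -7/4, 9/4]
R3 ← R3 + (11/10)·R2: [0, 0, 57/10, 27/10, 19/5]
R4 ← R4 − (2/5)·R2: [0, 0, 46/5, 21/5, 19/5]
R5 ← R5 − (11/10)·R2: [0, 0, -87/10, -11/5, -63/10]
R6 ← R6 − (1/10)·R2: [0, 0, 13/10, -39/20, 39/20]
R4 ← R4 − (92/57)·R3: [0, 0, 0, -3/19, -7/3]
R5 ← R5 + (29/19)·R3: [0, 0, 0, 73/38, -1/2]
R6 ← R6 − (13/57)·R3: [0, 0, 0, -195/76, 13/12]
R5 ← R5 + (73/6)·R4: [0, 0, 0, 0, -260/9]
R6 ← R6 − (65/4)·R4: [0, 0, 0, 0, 39]
R6 ← R6 + (27/20)·R5: [0, 0, 0, 0, 0]
5 nonzero rows, so rank(B) = 5.
B has 5 columns; by rank–nullity, nullity = 5 − 5 = 0.

0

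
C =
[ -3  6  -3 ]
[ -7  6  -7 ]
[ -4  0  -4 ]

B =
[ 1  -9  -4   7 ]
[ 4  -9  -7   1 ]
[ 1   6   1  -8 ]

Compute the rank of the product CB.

2

First compute CB:
[[ 18, -45, -33,   9],
 [ 10, -33, -21,  13],
 [ -8,  12,  12,   4]]
Now row reduce the product.
R2 ← R2 − (5/9)·R1: [0, -8, -8/3, 8]
R3 ← R3 + (4/9)·R1: [0, -8, -8/3, 8]
R3 ← R3 − R2: [0, 0, 0, 0]
2 nonzero rows, so rank(CB) = 2.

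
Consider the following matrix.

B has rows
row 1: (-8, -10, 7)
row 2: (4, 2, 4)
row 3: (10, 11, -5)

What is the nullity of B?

1

Row reduce to echelon form.
R2 ← R2 + (1/2)·R1: [0, -3, 15/2]
R3 ← R3 + (5/4)·R1: [0, -3/2, 15/4]
R3 ← R3 − (1/2)·R2: [0, 0, 0]
2 nonzero rows, so rank(B) = 2.
B has 3 columns; by rank–nullity, nullity = 3 − 2 = 1.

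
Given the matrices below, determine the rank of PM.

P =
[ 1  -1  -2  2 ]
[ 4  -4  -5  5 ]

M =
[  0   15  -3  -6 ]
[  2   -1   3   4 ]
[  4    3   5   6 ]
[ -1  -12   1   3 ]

First compute PM:
[[-12, -14, -14, -16],
 [-33, -11, -44, -55]]
Now row reduce the product.
R2 ← R2 − (11/4)·R1: [0, 55/2, -11/2, -11]
2 nonzero rows, so rank(PM) = 2.

2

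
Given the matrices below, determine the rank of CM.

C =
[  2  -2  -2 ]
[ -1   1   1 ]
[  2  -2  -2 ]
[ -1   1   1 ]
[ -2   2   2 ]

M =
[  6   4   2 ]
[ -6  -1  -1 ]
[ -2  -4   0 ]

First compute CM:
[[ 28,  18,   6],
 [-14,  -9,  -3],
 [ 28,  18,   6],
 [-14,  -9,  -3],
 [-28, -18,  -6]]
Now row reduce the product.
R2 ← R2 + (1/2)·R1: [0, 0, 0]
R3 ← R3 − R1: [0, 0, 0]
R4 ← R4 + (1/2)·R1: [0, 0, 0]
R5 ← R5 + R1: [0, 0, 0]
1 nonzero row, so rank(CM) = 1.

1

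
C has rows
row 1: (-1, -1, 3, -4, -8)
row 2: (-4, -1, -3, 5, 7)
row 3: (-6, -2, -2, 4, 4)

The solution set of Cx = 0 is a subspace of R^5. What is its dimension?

3

Row reduce to echelon form.
R2 ← R2 − (4)·R1: [0, 3, -15, 21, 39]
R3 ← R3 − (6)·R1: [0, 4, -20, 28, 52]
R3 ← R3 − (4/3)·R2: [0, 0, 0, 0, 0]
2 nonzero rows, so rank(C) = 2.
C has 5 columns; by rank–nullity, nullity = 5 − 2 = 3.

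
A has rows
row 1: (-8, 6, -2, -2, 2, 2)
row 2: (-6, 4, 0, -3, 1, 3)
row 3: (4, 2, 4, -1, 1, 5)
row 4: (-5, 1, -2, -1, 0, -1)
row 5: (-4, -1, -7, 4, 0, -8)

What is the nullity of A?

Row reduce to echelon form.
R2 ← R2 − (3/4)·R1: [0, -1/2, 3/2, -3/2, -1/2, 3/2]
R3 ← R3 + (1/2)·R1: [0, 5, 3, -2, 2, 6]
R4 ← R4 − (5/8)·R1: [0, -11/4, -3/4, 1/4, -5/4, -9/4]
R5 ← R5 − (1/2)·R1: [0, -4, -6, 5, -1, -9]
R3 ← R3 + (10)·R2: [0, 0, 18, -17, -3, 21]
R4 ← R4 − (11/2)·R2: [0, 0, -9, 17/2, 3/2, -21/2]
R5 ← R5 − (8)·R2: [0, 0, -18, 17, 3, -21]
R4 ← R4 + (1/2)·R3: [0, 0, 0, 0, 0, 0]
R5 ← R5 + R3: [0, 0, 0, 0, 0, 0]
3 nonzero rows, so rank(A) = 3.
A has 6 columns; by rank–nullity, nullity = 6 − 3 = 3.

3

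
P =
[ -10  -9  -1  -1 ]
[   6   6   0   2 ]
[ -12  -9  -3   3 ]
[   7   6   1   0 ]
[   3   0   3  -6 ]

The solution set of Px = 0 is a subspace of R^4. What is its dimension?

2

Row reduce to echelon form.
R2 ← R2 + (3/5)·R1: [0, 3/5, -3/5, 7/5]
R3 ← R3 − (6/5)·R1: [0, 9/5, -9/5, 21/5]
R4 ← R4 + (7/10)·R1: [0, -3/10, 3/10, -7/10]
R5 ← R5 + (3/10)·R1: [0, -27/10, 27/10, -63/10]
R3 ← R3 − (3)·R2: [0, 0, 0, 0]
R4 ← R4 + (1/2)·R2: [0, 0, 0, 0]
R5 ← R5 + (9/2)·R2: [0, 0, 0, 0]
2 nonzero rows, so rank(P) = 2.
P has 4 columns; by rank–nullity, nullity = 4 − 2 = 2.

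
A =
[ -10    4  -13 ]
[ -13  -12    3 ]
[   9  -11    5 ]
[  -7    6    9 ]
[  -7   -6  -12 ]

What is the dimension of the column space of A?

Row reduce to echelon form.
R2 ← R2 − (13/10)·R1: [0, -86/5, 199/10]
R3 ← R3 + (9/10)·R1: [0, -37/5, -67/10]
R4 ← R4 − (7/10)·R1: [0, 16/5, 181/10]
R5 ← R5 − (7/10)·R1: [0, -44/5, -29/10]
R3 ← R3 − (37/86)·R2: [0, 0, -2625/172]
R4 ← R4 + (8/43)·R2: [0, 0, 1875/86]
R5 ← R5 − (22/43)·R2: [0, 0, -1125/86]
R4 ← R4 + (10/7)·R3: [0, 0, 0]
R5 ← R5 − (6/7)·R3: [0, 0, 0]
Echelon form has 3 nonzero rows, so rank(A) = 3.
The column space has dimension equal to the rank: 3.

3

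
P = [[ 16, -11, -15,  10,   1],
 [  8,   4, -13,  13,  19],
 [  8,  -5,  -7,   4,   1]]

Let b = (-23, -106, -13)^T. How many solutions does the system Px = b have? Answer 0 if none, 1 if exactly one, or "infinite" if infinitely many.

infinite

Row reduce the augmented matrix [P | b].
R2 ← R2 − (1/2)·R1: [0, 19/2, -11/2, 8, 37/2, -189/2]
R3 ← R3 − (1/2)·R1: [0, 1/2, 1/2, -1, 1/2, -3/2]
R3 ← R3 − (1/19)·R2: [0, 0, 15/19, -27/19, -9/19, 66/19]
The echelon form has 3 nonzero rows, and every pivot lies in the first 5 columns, so rank(P) = rank([P|b]) = 3.
The system is consistent.
rank = 3 < 5 unknowns, so there are infinitely many solutions.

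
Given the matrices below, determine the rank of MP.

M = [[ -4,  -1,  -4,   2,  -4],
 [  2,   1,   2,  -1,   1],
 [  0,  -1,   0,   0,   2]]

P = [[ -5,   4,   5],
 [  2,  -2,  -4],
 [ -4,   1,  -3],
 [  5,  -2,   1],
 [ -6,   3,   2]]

2

First compute MP:
[[ 68, -34, -10],
 [-27,  13,   1],
 [-14,   8,   8]]
Now row reduce the product.
R2 ← R2 + (27/68)·R1: [0, -1/2, -101/34]
R3 ← R3 + (7/34)·R1: [0, 1, 101/17]
R3 ← R3 + (2)·R2: [0, 0, 0]
2 nonzero rows, so rank(MP) = 2.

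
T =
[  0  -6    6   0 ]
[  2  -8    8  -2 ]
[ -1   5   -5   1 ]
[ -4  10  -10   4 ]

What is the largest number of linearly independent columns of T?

2

Row reduce to echelon form.
Swap R1 ↔ R2
R3 ← R3 + (1/2)·R1: [0, 1, -1, 0]
R4 ← R4 + (2)·R1: [0, -6, 6, 0]
R3 ← R3 + (1/6)·R2: [0, 0, 0, 0]
R4 ← R4 − R2: [0, 0, 0, 0]
Echelon form has 2 nonzero rows, so rank(T) = 2.
The rank gives the maximum number of linearly independent columns: 2.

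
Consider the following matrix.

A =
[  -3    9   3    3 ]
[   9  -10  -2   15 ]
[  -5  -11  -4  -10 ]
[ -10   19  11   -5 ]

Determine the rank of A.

Row reduce to echelon form.
R2 ← R2 + (3)·R1: [0, 17, 7, 24]
R3 ← R3 − (5/3)·R1: [0, -26, -9, -15]
R4 ← R4 − (10/3)·R1: [0, -11, 1, -15]
R3 ← R3 + (26/17)·R2: [0, 0, 29/17, 369/17]
R4 ← R4 + (11/17)·R2: [0, 0, 94/17, 9/17]
R4 ← R4 − (94/29)·R3: [0, 0, 0, -2025/29]
Echelon form has 4 nonzero rows, so rank(A) = 4.

4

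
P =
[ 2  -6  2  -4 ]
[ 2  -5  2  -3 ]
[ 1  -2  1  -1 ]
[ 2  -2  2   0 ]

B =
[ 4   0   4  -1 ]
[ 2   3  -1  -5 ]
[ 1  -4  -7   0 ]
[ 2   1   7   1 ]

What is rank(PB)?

First compute PB:
[[-10, -30, -28,  24],
 [ -6, -26, -22,  20],
 [ -1, -11,  -8,   8],
 [  6, -14,  -4,   8]]
Now row reduce the product.
R2 ← R2 − (3/5)·R1: [0, -8, -26/5, 28/5]
R3 ← R3 − (1/10)·R1: [0, -8, -26/5, 28/5]
R4 ← R4 + (3/5)·R1: [0, -32, -104/5, 112/5]
R3 ← R3 − R2: [0, 0, 0, 0]
R4 ← R4 − (4)·R2: [0, 0, 0, 0]
2 nonzero rows, so rank(PB) = 2.

2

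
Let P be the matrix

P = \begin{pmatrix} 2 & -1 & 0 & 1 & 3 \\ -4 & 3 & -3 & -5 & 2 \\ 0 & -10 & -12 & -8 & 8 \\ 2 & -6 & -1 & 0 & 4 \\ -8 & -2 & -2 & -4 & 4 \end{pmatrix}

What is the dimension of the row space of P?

5

Row reduce to echelon form.
R2 ← R2 + (2)·R1: [0, 1, -3, -3, 8]
R4 ← R4 − R1: [0, -5, -1, -1, 1]
R5 ← R5 + (4)·R1: [0, -6, -2, 0, 16]
R3 ← R3 + (10)·R2: [0, 0, -42, -38, 88]
R4 ← R4 + (5)·R2: [0, 0, -16, -16, 41]
R5 ← R5 + (6)·R2: [0, 0, -20, -18, 64]
R4 ← R4 − (8/21)·R3: [0, 0, 0, -32/21, 157/21]
R5 ← R5 − (10/21)·R3: [0, 0, 0, 2/21, 464/21]
R5 ← R5 + (1/16)·R4: [0, 0, 0, 0, 361/16]
Echelon form has 5 nonzero rows, so rank(P) = 5.
The row space has dimension equal to the rank: 5.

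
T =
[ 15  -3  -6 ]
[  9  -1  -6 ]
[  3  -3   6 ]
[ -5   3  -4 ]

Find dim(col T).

Row reduce to echelon form.
R2 ← R2 − (3/5)·R1: [0, 4/5, -12/5]
R3 ← R3 − (1/5)·R1: [0, -12/5, 36/5]
R4 ← R4 + (1/3)·R1: [0, 2, -6]
R3 ← R3 + (3)·R2: [0, 0, 0]
R4 ← R4 − (5/2)·R2: [0, 0, 0]
Echelon form has 2 nonzero rows, so rank(T) = 2.
The column space has dimension equal to the rank: 2.

2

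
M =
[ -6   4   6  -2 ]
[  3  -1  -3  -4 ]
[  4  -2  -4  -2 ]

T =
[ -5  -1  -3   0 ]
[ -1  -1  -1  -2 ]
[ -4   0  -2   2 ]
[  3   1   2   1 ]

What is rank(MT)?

2

First compute MT:
[[ -4,   0,  -2,   2],
 [-14,  -6, -10,  -8],
 [ -8,  -4,  -6,  -6]]
Now row reduce the product.
R2 ← R2 − (7/2)·R1: [0, -6, -3, -15]
R3 ← R3 − (2)·R1: [0, -4, -2, -10]
R3 ← R3 − (2/3)·R2: [0, 0, 0, 0]
2 nonzero rows, so rank(MT) = 2.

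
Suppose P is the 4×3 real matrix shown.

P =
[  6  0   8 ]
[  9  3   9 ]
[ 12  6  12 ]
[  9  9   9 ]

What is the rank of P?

Row reduce to echelon form.
R2 ← R2 − (3/2)·R1: [0, 3, -3]
R3 ← R3 − (2)·R1: [0, 6, -4]
R4 ← R4 − (3/2)·R1: [0, 9, -3]
R3 ← R3 − (2)·R2: [0, 0, 2]
R4 ← R4 − (3)·R2: [0, 0, 6]
R4 ← R4 − (3)·R3: [0, 0, 0]
Echelon form has 3 nonzero rows, so rank(P) = 3.

3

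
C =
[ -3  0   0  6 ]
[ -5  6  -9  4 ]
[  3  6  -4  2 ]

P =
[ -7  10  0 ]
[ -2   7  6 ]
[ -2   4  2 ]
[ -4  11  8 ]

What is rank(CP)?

First compute CP:
[[ -3,  36,  48],
 [ 25,   0,  50],
 [-33,  78,  44]]
Now row reduce the product.
R2 ← R2 + (25/3)·R1: [0, 300, 450]
R3 ← R3 − (11)·R1: [0, -318, -484]
R3 ← R3 + (53/50)·R2: [0, 0, -7]
3 nonzero rows, so rank(CP) = 3.

3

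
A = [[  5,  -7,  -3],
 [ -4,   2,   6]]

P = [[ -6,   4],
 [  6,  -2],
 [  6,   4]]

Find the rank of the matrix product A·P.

2

First compute AP:
[[-90,  22],
 [ 72,   4]]
Now row reduce the product.
R2 ← R2 + (4/5)·R1: [0, 108/5]
2 nonzero rows, so rank(AP) = 2.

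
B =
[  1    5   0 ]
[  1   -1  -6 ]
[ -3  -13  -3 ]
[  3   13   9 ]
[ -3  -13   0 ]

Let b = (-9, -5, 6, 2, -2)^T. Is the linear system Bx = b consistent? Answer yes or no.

Row reduce the augmented matrix [B | b].
R2 ← R2 − R1: [0, -6, -6, 4]
R3 ← R3 + (3)·R1: [0, 2, -3, -21]
R4 ← R4 − (3)·R1: [0, -2, 9, 29]
R5 ← R5 + (3)·R1: [0, 2, 0, -29]
R3 ← R3 + (1/3)·R2: [0, 0, -5, -59/3]
R4 ← R4 − (1/3)·R2: [0, 0, 11, 83/3]
R5 ← R5 + (1/3)·R2: [0, 0, -2, -83/3]
R4 ← R4 + (11/5)·R3: [0, 0, 0, -78/5]
R5 ← R5 − (2/5)·R3: [0, 0, 0, -99/5]
R5 ← R5 − (33/26)·R4: [0, 0, 0, 0]
The echelon form has 4 nonzero rows; the last pivot sits in the augmented column, so rank(B) = 3 but rank([B|b]) = 4.
Since the ranks differ, the system is inconsistent.

no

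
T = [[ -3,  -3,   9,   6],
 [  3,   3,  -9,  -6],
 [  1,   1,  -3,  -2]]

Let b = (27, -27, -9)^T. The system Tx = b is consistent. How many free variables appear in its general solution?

Row reduce the augmented matrix [T | b].
R2 ← R2 + R1: [0, 0, 0, 0, 0]
R3 ← R3 + (1/3)·R1: [0, 0, 0, 0, 0]
The echelon form has 1 nonzero rows, and every pivot lies in the first 4 columns, so rank(T) = rank([T|b]) = 1.
The system is consistent.
Free variables = (unknowns) − (rank) = 4 − 1 = 3.

3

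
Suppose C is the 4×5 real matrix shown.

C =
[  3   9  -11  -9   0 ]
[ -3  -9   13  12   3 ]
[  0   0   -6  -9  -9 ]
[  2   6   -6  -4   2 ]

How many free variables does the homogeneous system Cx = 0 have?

3

Row reduce to echelon form.
R2 ← R2 + R1: [0, 0, 2, 3, 3]
R4 ← R4 − (2/3)·R1: [0, 0, 4/3, 2, 2]
R3 ← R3 + (3)·R2: [0, 0, 0, 0, 0]
R4 ← R4 − (2/3)·R2: [0, 0, 0, 0, 0]
2 nonzero rows, so rank(C) = 2.
C has 5 columns; by rank–nullity, nullity = 5 − 2 = 3.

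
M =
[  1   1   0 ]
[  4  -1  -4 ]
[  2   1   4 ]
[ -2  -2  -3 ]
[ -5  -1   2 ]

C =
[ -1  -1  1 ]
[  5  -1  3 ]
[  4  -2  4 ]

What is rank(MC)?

2

First compute MC:
[[  4,  -2,   4],
 [-25,   5, -15],
 [ 19, -11,  21],
 [-20,  10, -20],
 [  8,   2,   0]]
Now row reduce the product.
R2 ← R2 + (25/4)·R1: [0, -15/2, 10]
R3 ← R3 − (19/4)·R1: [0, -3/2, 2]
R4 ← R4 + (5)·R1: [0, 0, 0]
R5 ← R5 − (2)·R1: [0, 6, -8]
R3 ← R3 − (1/5)·R2: [0, 0, 0]
R5 ← R5 + (4/5)·R2: [0, 0, 0]
2 nonzero rows, so rank(MC) = 2.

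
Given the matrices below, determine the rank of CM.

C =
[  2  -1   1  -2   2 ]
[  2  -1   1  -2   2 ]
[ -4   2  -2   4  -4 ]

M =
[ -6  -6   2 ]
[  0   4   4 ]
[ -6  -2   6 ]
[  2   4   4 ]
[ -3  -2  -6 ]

1

First compute CM:
[[-28, -30, -14],
 [-28, -30, -14],
 [ 56,  60,  28]]
Now row reduce the product.
R2 ← R2 − R1: [0, 0, 0]
R3 ← R3 + (2)·R1: [0, 0, 0]
1 nonzero row, so rank(CM) = 1.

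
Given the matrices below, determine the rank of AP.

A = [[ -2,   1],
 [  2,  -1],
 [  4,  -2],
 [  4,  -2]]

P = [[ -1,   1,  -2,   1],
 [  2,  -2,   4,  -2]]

First compute AP:
[[  4,  -4,   8,  -4],
 [ -4,   4,  -8,   4],
 [ -8,   8, -16,   8],
 [ -8,   8, -16,   8]]
Now row reduce the product.
R2 ← R2 + R1: [0, 0, 0, 0]
R3 ← R3 + (2)·R1: [0, 0, 0, 0]
R4 ← R4 + (2)·R1: [0, 0, 0, 0]
1 nonzero row, so rank(AP) = 1.

1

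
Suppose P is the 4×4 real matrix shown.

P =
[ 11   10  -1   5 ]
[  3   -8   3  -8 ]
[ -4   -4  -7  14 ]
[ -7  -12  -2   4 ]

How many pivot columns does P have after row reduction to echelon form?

Row reduce to echelon form.
R2 ← R2 − (3/11)·R1: [0, -118/11, 36/11, -103/11]
R3 ← R3 + (4/11)·R1: [0, -4/11, -81/11, 174/11]
R4 ← R4 + (7/11)·R1: [0, -62/11, -29/11, 79/11]
R3 ← R3 − (2/59)·R2: [0, 0, -441/59, 952/59]
R4 ← R4 − (31/59)·R2: [0, 0, -257/59, 714/59]
R4 ← R4 − (257/441)·R3: [0, 0, 0, 170/63]
Echelon form has 4 nonzero rows, so rank(P) = 4.
Each nonzero row contributes one pivot column: 4 pivot columns.

4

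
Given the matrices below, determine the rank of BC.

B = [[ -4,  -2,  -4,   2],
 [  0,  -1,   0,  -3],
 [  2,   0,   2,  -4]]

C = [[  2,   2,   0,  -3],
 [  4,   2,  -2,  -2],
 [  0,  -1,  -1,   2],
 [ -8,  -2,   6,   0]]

2

First compute BC:
[[-32, -12,  20,   8],
 [ 20,   4, -16,   2],
 [ 36,  10, -26,  -2]]
Now row reduce the product.
R2 ← R2 + (5/8)·R1: [0, -7/2, -7/2, 7]
R3 ← R3 + (9/8)·R1: [0, -7/2, -7/2, 7]
R3 ← R3 − R2: [0, 0, 0, 0]
2 nonzero rows, so rank(BC) = 2.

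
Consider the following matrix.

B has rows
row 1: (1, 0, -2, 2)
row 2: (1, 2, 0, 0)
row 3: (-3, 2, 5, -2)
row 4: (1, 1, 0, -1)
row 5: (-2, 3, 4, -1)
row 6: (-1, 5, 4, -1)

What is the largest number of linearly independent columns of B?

Row reduce to echelon form.
R2 ← R2 − R1: [0, 2, 2, -2]
R3 ← R3 + (3)·R1: [0, 2, -1, 4]
R4 ← R4 − R1: [0, 1, 2, -3]
R5 ← R5 + (2)·R1: [0, 3, 0, 3]
R6 ← R6 + R1: [0, 5, 2, 1]
R3 ← R3 − R2: [0, 0, -3, 6]
R4 ← R4 − (1/2)·R2: [0, 0, 1, -2]
R5 ← R5 − (3/2)·R2: [0, 0, -3, 6]
R6 ← R6 − (5/2)·R2: [0, 0, -3, 6]
R4 ← R4 + (1/3)·R3: [0, 0, 0, 0]
R5 ← R5 − R3: [0, 0, 0, 0]
R6 ← R6 − R3: [0, 0, 0, 0]
Echelon form has 3 nonzero rows, so rank(B) = 3.
The rank gives the maximum number of linearly independent columns: 3.

3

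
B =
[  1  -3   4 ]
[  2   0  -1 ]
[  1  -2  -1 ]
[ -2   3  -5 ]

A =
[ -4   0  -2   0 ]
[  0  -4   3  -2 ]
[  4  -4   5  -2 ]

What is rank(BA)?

2

First compute BA:
[[ 12,  -4,   9,  -2],
 [-12,   4,  -9,   2],
 [ -8,  12, -13,   6],
 [-12,   8, -12,   4]]
Now row reduce the product.
R2 ← R2 + R1: [0, 0, 0, 0]
R3 ← R3 + (2/3)·R1: [0, 28/3, -7, 14/3]
R4 ← R4 + R1: [0, 4, -3, 2]
Swap R2 ↔ R3
R4 ← R4 − (3/7)·R2: [0, 0, 0, 0]
2 nonzero rows, so rank(BA) = 2.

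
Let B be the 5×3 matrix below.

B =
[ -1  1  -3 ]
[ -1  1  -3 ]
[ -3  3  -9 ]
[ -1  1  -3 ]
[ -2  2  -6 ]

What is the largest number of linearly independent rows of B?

Row reduce to echelon form.
R2 ← R2 − R1: [0, 0, 0]
R3 ← R3 − (3)·R1: [0, 0, 0]
R4 ← R4 − R1: [0, 0, 0]
R5 ← R5 − (2)·R1: [0, 0, 0]
Echelon form has 1 nonzero row, so rank(B) = 1.
The rank gives the maximum number of linearly independent rows: 1.

1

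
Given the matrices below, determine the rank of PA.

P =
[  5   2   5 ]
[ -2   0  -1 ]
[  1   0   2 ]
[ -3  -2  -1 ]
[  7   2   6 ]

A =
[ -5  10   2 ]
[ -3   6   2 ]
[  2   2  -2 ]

3

First compute PA:
[[-21,  72,   4],
 [  8, -22,  -2],
 [ -1,  14,  -2],
 [ 19, -44,  -8],
 [-29,  94,   6]]
Now row reduce the product.
R2 ← R2 + (8/21)·R1: [0, 38/7, -10/21]
R3 ← R3 − (1/21)·R1: [0, 74/7, -46/21]
R4 ← R4 + (19/21)·R1: [0, 148/7, -92/21]
R5 ← R5 − (29/21)·R1: [0, -38/7, 10/21]
R3 ← R3 − (37/19)·R2: [0, 0, -24/19]
R4 ← R4 − (74/19)·R2: [0, 0, -48/19]
R5 ← R5 + R2: [0, 0, 0]
R4 ← R4 − (2)·R3: [0, 0, 0]
3 nonzero rows, so rank(PA) = 3.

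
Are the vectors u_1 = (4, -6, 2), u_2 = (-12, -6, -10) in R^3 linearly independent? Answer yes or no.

Form the matrix with these vectors as rows and row reduce.
R2 ← R2 + (3)·R1: [0, -24, -4]
2 nonzero rows, so the 2 vectors span a space of dimension 2.
Since 2 = 2, the vectors are linearly independent.

yes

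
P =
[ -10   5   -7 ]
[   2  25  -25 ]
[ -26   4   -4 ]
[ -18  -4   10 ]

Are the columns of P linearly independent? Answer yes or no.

yes

Row reduce P to echelon form.
R2 ← R2 + (1/5)·R1: [0, 26, -132/5]
R3 ← R3 − (13/5)·R1: [0, -9, 71/5]
R4 ← R4 − (9/5)·R1: [0, -13, 113/5]
R3 ← R3 + (9/26)·R2: [0, 0, 329/65]
R4 ← R4 + (1/2)·R2: [0, 0, 47/5]
R4 ← R4 − (13/7)·R3: [0, 0, 0]
3 pivots among 3 columns.
Every column is a pivot column, so the columns are linearly independent.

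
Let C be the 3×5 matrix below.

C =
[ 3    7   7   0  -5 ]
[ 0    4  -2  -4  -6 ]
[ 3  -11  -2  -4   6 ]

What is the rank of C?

Row reduce to echelon form.
R3 ← R3 − R1: [0, -18, -9, -4, 11]
R3 ← R3 + (9/2)·R2: [0, 0, -18, -22, -16]
Echelon form has 3 nonzero rows, so rank(C) = 3.

3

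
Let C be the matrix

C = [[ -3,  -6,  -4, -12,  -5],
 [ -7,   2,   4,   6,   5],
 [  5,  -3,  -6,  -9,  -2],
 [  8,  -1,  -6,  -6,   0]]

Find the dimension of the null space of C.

2

Row reduce to echelon form.
R2 ← R2 − (7/3)·R1: [0, 16, 40/3, 34, 50/3]
R3 ← R3 + (5/3)·R1: [0, -13, -38/3, -29, -31/3]
R4 ← R4 + (8/3)·R1: [0, -17, -50/3, -38, -40/3]
R3 ← R3 + (13/16)·R2: [0, 0, -11/6, -11/8, 77/24]
R4 ← R4 + (17/16)·R2: [0, 0, -5/2, -15/8, 35/8]
R4 ← R4 − (15/11)·R3: [0, 0, 0, 0, 0]
3 nonzero rows, so rank(C) = 3.
C has 5 columns; by rank–nullity, nullity = 5 − 3 = 2.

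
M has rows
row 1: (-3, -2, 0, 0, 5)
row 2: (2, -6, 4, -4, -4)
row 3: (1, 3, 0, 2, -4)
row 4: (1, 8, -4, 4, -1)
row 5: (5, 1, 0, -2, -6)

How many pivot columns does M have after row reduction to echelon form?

Row reduce to echelon form.
R2 ← R2 + (2/3)·R1: [0, -22/3, 4, -4, -2/3]
R3 ← R3 + (1/3)·R1: [0, 7/3, 0, 2, -7/3]
R4 ← R4 + (1/3)·R1: [0, 22/3, -4, 4, 2/3]
R5 ← R5 + (5/3)·R1: [0, -7/3, 0, -2, 7/3]
R3 ← R3 + (7/22)·R2: [0, 0, 14/11, 8/11, -28/11]
R4 ← R4 + R2: [0, 0, 0, 0, 0]
R5 ← R5 − (7/22)·R2: [0, 0, -14/11, -8/11, 28/11]
R5 ← R5 + R3: [0, 0, 0, 0, 0]
Echelon form has 3 nonzero rows, so rank(M) = 3.
Each nonzero row contributes one pivot column: 3 pivot columns.

3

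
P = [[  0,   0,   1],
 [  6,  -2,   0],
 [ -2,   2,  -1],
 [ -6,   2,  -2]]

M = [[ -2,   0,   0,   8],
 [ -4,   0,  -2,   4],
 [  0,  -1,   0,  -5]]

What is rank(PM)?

First compute PM:
[[  0,  -1,   0,  -5],
 [ -4,   0,   4,  40],
 [ -4,   1,  -4,  -3],
 [  4,   2,  -4, -30]]
Now row reduce the product.
Swap R1 ↔ R2
R3 ← R3 − R1: [0, 1, -8, -43]
R4 ← R4 + R1: [0, 2, 0, 10]
R3 ← R3 + R2: [0, 0, -8, -48]
R4 ← R4 + (2)·R2: [0, 0, 0, 0]
3 nonzero rows, so rank(PM) = 3.

3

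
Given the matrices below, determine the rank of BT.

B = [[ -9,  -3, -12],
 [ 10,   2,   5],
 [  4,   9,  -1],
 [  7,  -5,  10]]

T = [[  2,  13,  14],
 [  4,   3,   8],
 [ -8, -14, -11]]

First compute BT:
[[ 66,  42, -18],
 [-12,  66, 101],
 [ 52,  93, 139],
 [-86, -64, -52]]
Now row reduce the product.
R2 ← R2 + (2/11)·R1: [0, 810/11, 1075/11]
R3 ← R3 − (26/33)·R1: [0, 659/11, 1685/11]
R4 ← R4 + (43/33)·R1: [0, -102/11, -830/11]
R3 ← R3 − (659/810)·R2: [0, 0, 11935/162]
R4 ← R4 + (17/135)·R2: [0, 0, -1705/27]
R4 ← R4 + (6/7)·R3: [0, 0, 0]
3 nonzero rows, so rank(BT) = 3.

3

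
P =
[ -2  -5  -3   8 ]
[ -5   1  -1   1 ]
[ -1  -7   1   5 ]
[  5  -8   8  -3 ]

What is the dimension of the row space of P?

3

Row reduce to echelon form.
R2 ← R2 − (5/2)·R1: [0, 27/2, 13/2, -19]
R3 ← R3 − (1/2)·R1: [0, -9/2, 5/2, 1]
R4 ← R4 + (5/2)·R1: [0, -41/2, 1/2, 17]
R3 ← R3 + (1/3)·R2: [0, 0, 14/3, -16/3]
R4 ← R4 + (41/27)·R2: [0, 0, 280/27, -320/27]
R4 ← R4 − (20/9)·R3: [0, 0, 0, 0]
Echelon form has 3 nonzero rows, so rank(P) = 3.
The row space has dimension equal to the rank: 3.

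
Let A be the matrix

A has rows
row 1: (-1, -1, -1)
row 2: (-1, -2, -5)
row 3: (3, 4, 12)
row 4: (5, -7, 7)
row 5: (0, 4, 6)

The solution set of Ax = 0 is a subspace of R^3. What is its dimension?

Row reduce to echelon form.
R2 ← R2 − R1: [0, -1, -4]
R3 ← R3 + (3)·R1: [0, 1, 9]
R4 ← R4 + (5)·R1: [0, -12, 2]
R3 ← R3 + R2: [0, 0, 5]
R4 ← R4 − (12)·R2: [0, 0, 50]
R5 ← R5 + (4)·R2: [0, 0, -10]
R4 ← R4 − (10)·R3: [0, 0, 0]
R5 ← R5 + (2)·R3: [0, 0, 0]
3 nonzero rows, so rank(A) = 3.
A has 3 columns; by rank–nullity, nullity = 3 − 3 = 0.

0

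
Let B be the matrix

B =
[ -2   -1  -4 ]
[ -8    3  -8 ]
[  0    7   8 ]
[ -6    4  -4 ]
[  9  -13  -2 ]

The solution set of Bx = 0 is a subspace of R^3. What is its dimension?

Row reduce to echelon form.
R2 ← R2 − (4)·R1: [0, 7, 8]
R4 ← R4 − (3)·R1: [0, 7, 8]
R5 ← R5 + (9/2)·R1: [0, -35/2, -20]
R3 ← R3 − R2: [0, 0, 0]
R4 ← R4 − R2: [0, 0, 0]
R5 ← R5 + (5/2)·R2: [0, 0, 0]
2 nonzero rows, so rank(B) = 2.
B has 3 columns; by rank–nullity, nullity = 3 − 2 = 1.

1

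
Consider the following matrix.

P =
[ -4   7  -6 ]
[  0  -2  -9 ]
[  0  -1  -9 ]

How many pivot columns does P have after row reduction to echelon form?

3

Row reduce to echelon form.
R3 ← R3 − (1/2)·R2: [0, 0, -9/2]
Echelon form has 3 nonzero rows, so rank(P) = 3.
Each nonzero row contributes one pivot column: 3 pivot columns.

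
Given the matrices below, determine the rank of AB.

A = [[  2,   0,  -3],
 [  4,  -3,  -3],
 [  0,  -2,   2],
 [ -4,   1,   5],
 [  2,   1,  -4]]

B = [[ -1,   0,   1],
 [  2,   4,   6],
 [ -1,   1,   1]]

2

First compute AB:
[[  1,  -3,  -1],
 [ -7, -15, -17],
 [ -6,  -6, -10],
 [  1,   9,   7],
 [  4,   0,   4]]
Now row reduce the product.
R2 ← R2 + (7)·R1: [0, -36, -24]
R3 ← R3 + (6)·R1: [0, -24, -16]
R4 ← R4 − R1: [0, 12, 8]
R5 ← R5 − (4)·R1: [0, 12, 8]
R3 ← R3 − (2/3)·R2: [0, 0, 0]
R4 ← R4 + (1/3)·R2: [0, 0, 0]
R5 ← R5 + (1/3)·R2: [0, 0, 0]
2 nonzero rows, so rank(AB) = 2.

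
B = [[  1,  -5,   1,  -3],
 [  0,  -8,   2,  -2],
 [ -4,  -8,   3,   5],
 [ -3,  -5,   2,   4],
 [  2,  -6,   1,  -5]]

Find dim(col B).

2

Row reduce to echelon form.
R3 ← R3 + (4)·R1: [0, -28, 7, -7]
R4 ← R4 + (3)·R1: [0, -20, 5, -5]
R5 ← R5 − (2)·R1: [0, 4, -1, 1]
R3 ← R3 − (7/2)·R2: [0, 0, 0, 0]
R4 ← R4 − (5/2)·R2: [0, 0, 0, 0]
R5 ← R5 + (1/2)·R2: [0, 0, 0, 0]
Echelon form has 2 nonzero rows, so rank(B) = 2.
The column space has dimension equal to the rank: 2.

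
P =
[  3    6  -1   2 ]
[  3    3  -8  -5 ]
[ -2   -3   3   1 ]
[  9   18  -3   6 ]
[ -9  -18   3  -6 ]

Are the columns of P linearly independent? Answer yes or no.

no

Row reduce P to echelon form.
R2 ← R2 − R1: [0, -3, -7, -7]
R3 ← R3 + (2/3)·R1: [0, 1, 7/3, 7/3]
R4 ← R4 − (3)·R1: [0, 0, 0, 0]
R5 ← R5 + (3)·R1: [0, 0, 0, 0]
R3 ← R3 + (1/3)·R2: [0, 0, 0, 0]
2 pivots among 4 columns.
Only 2 < 4 pivot columns, so the columns are linearly dependent.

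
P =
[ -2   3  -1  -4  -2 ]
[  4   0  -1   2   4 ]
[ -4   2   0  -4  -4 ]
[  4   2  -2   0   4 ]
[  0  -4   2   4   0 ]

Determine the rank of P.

2

Row reduce to echelon form.
R2 ← R2 + (2)·R1: [0, 6, -3, -6, 0]
R3 ← R3 − (2)·R1: [0, -4, 2, 4, 0]
R4 ← R4 + (2)·R1: [0, 8, -4, -8, 0]
R3 ← R3 + (2/3)·R2: [0, 0, 0, 0, 0]
R4 ← R4 − (4/3)·R2: [0, 0, 0, 0, 0]
R5 ← R5 + (2/3)·R2: [0, 0, 0, 0, 0]
Echelon form has 2 nonzero rows, so rank(P) = 2.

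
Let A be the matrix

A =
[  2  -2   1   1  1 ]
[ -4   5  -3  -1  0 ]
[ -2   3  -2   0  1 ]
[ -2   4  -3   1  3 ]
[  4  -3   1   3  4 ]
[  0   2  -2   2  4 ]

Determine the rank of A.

2

Row reduce to echelon form.
R2 ← R2 + (2)·R1: [0, 1, -1, 1, 2]
R3 ← R3 + R1: [0, 1, -1, 1, 2]
R4 ← R4 + R1: [0, 2, -2, 2, 4]
R5 ← R5 − (2)·R1: [0, 1, -1, 1, 2]
R3 ← R3 − R2: [0, 0, 0, 0, 0]
R4 ← R4 − (2)·R2: [0, 0, 0, 0, 0]
R5 ← R5 − R2: [0, 0, 0, 0, 0]
R6 ← R6 − (2)·R2: [0, 0, 0, 0, 0]
Echelon form has 2 nonzero rows, so rank(A) = 2.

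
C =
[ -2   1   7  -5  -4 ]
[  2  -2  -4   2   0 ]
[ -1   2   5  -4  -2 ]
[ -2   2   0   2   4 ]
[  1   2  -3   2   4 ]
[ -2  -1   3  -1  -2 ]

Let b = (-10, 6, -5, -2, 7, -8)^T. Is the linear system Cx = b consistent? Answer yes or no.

yes

Row reduce the augmented matrix [C | b].
R2 ← R2 + R1: [0, -1, 3, -3, -4, -4]
R3 ← R3 − (1/2)·R1: [0, 3/2, 3/2, -3/2, 0, 0]
R4 ← R4 − R1: [0, 1, -7, 7, 8, 8]
R5 ← R5 + (1/2)·R1: [0, 5/2, 1/2, -1/2, 2, 2]
R6 ← R6 − R1: [0, -2, -4, 4, 2, 2]
R3 ← R3 + (3/2)·R2: [0, 0, 6, -6, -6, -6]
R4 ← R4 + R2: [0, 0, -4, 4, 4, 4]
R5 ← R5 + (5/2)·R2: [0, 0, 8, -8, -8, -8]
R6 ← R6 − (2)·R2: [0, 0, -10, 10, 10, 10]
R4 ← R4 + (2/3)·R3: [0, 0, 0, 0, 0, 0]
R5 ← R5 − (4/3)·R3: [0, 0, 0, 0, 0, 0]
R6 ← R6 + (5/3)·R3: [0, 0, 0, 0, 0, 0]
The echelon form has 3 nonzero rows, and every pivot lies in the first 5 columns, so rank(C) = rank([C|b]) = 3.
The system is consistent.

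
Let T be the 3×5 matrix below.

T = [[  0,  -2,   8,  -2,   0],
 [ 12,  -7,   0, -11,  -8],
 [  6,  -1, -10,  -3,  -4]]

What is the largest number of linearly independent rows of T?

Row reduce to echelon form.
Swap R1 ↔ R2
R3 ← R3 − (1/2)·R1: [0, 5/2, -10, 5/2, 0]
R3 ← R3 + (5/4)·R2: [0, 0, 0, 0, 0]
Echelon form has 2 nonzero rows, so rank(T) = 2.
The rank gives the maximum number of linearly independent rows: 2.

2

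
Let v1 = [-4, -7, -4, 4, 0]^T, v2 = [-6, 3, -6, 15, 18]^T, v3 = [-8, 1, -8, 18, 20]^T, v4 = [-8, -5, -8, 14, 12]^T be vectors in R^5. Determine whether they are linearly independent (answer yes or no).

no

Form the matrix with these vectors as rows and row reduce.
R2 ← R2 − (3/2)·R1: [0, 27/2, 0, 9, 18]
R3 ← R3 − (2)·R1: [0, 15, 0, 10, 20]
R4 ← R4 − (2)·R1: [0, 9, 0, 6, 12]
R3 ← R3 − (10/9)·R2: [0, 0, 0, 0, 0]
R4 ← R4 − (2/3)·R2: [0, 0, 0, 0, 0]
2 nonzero rows, so the 4 vectors span a space of dimension 2.
Since 2 < 4, the vectors are linearly dependent.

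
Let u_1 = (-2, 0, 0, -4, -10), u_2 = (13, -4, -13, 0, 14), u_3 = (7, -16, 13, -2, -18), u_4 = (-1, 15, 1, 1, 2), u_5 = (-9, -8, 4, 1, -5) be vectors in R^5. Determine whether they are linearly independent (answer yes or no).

yes

Form the matrix with these vectors as rows and row reduce.
R2 ← R2 + (13/2)·R1: [0, -4, -13, -26, -51]
R3 ← R3 + (7/2)·R1: [0, -16, 13, -16, -53]
R4 ← R4 − (1/2)·R1: [0, 15, 1, 3, 7]
R5 ← R5 − (9/2)·R1: [0, -8, 4, 19, 40]
R3 ← R3 − (4)·R2: [0, 0, 65, 88, 151]
R4 ← R4 + (15/4)·R2: [0, 0, -191/4, -189/2, -737/4]
R5 ← R5 − (2)·R2: [0, 0, 30, 71, 142]
R4 ← R4 + (191/260)·R3: [0, 0, 0, -3881/130, -4766/65]
R5 ← R5 − (6/13)·R3: [0, 0, 0, 395/13, 940/13]
R5 ← R5 + (3950/3881)·R4: [0, 0, 0, 0, -9000/3881]
5 nonzero rows, so the 5 vectors span a space of dimension 5.
Since 5 = 5, the vectors are linearly independent.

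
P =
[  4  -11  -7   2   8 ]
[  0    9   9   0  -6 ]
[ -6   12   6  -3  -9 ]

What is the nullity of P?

3

Row reduce to echelon form.
R3 ← R3 + (3/2)·R1: [0, -9/2, -9/2, 0, 3]
R3 ← R3 + (1/2)·R2: [0, 0, 0, 0, 0]
2 nonzero rows, so rank(P) = 2.
P has 5 columns; by rank–nullity, nullity = 5 − 2 = 3.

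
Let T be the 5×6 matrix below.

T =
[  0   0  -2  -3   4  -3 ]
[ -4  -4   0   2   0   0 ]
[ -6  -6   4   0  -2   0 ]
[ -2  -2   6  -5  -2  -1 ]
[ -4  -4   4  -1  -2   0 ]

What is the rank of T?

3

Row reduce to echelon form.
Swap R1 ↔ R2
R3 ← R3 − (3/2)·R1: [0, 0, 4, -3, -2, 0]
R4 ← R4 − (1/2)·R1: [0, 0, 6, -6, -2, -1]
R5 ← R5 − R1: [0, 0, 4, -3, -2, 0]
R3 ← R3 + (2)·R2: [0, 0, 0, -9, 6, -6]
R4 ← R4 + (3)·R2: [0, 0, 0, -15, 10, -10]
R5 ← R5 + (2)·R2: [0, 0, 0, -9, 6, -6]
R4 ← R4 − (5/3)·R3: [0, 0, 0, 0, 0, 0]
R5 ← R5 − R3: [0, 0, 0, 0, 0, 0]
Echelon form has 3 nonzero rows, so rank(T) = 3.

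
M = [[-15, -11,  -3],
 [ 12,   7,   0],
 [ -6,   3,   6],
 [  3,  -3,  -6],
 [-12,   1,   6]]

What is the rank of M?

Row reduce to echelon form.
R2 ← R2 + (4/5)·R1: [0, -9/5, -12/5]
R3 ← R3 − (2/5)·R1: [0, 37/5, 36/5]
R4 ← R4 + (1/5)·R1: [0, -26/5, -33/5]
R5 ← R5 − (4/5)·R1: [0, 49/5, 42/5]
R3 ← R3 + (37/9)·R2: [0, 0, -8/3]
R4 ← R4 − (26/9)·R2: [0, 0, 1/3]
R5 ← R5 + (49/9)·R2: [0, 0, -14/3]
R4 ← R4 + (1/8)·R3: [0, 0, 0]
R5 ← R5 − (7/4)·R3: [0, 0, 0]
Echelon form has 3 nonzero rows, so rank(M) = 3.

3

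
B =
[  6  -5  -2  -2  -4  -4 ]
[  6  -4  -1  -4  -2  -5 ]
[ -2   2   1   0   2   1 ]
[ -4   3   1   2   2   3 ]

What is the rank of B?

2

Row reduce to echelon form.
R2 ← R2 − R1: [0, 1, 1, -2, 2, -1]
R3 ← R3 + (1/3)·R1: [0, 1/3, 1/3, -2/3, 2/3, -1/3]
R4 ← R4 + (2/3)·R1: [0, -1/3, -1/3, 2/3, -2/3, 1/3]
R3 ← R3 − (1/3)·R2: [0, 0, 0, 0, 0, 0]
R4 ← R4 + (1/3)·R2: [0, 0, 0, 0, 0, 0]
Echelon form has 2 nonzero rows, so rank(B) = 2.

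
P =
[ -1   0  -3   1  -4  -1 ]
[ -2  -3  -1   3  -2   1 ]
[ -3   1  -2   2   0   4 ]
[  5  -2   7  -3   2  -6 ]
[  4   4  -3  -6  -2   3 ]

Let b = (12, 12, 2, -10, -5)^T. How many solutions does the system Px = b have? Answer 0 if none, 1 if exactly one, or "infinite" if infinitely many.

infinite

Row reduce the augmented matrix [P | b].
R2 ← R2 − (2)·R1: [0, -3, 5, 1, 6, 3, -12]
R3 ← R3 − (3)·R1: [0, 1, 7, -1, 12, 7, -34]
R4 ← R4 + (5)·R1: [0, -2, -8, 2, -18, -11, 50]
R5 ← R5 + (4)·R1: [0, 4, -15, -2, -18, -1, 43]
R3 ← R3 + (1/3)·R2: [0, 0, 26/3, -2/3, 14, 8, -38]
R4 ← R4 − (2/3)·R2: [0, 0, -34/3, 4/3, -22, -13, 58]
R5 ← R5 + (4/3)·R2: [0, 0, -25/3, -2/3, -10, 3, 27]
R4 ← R4 + (17/13)·R3: [0, 0, 0, 6/13, -48/13, -33/13, 108/13]
R5 ← R5 + (25/26)·R3: [0, 0, 0, -17/13, 45/13, 139/13, -124/13]
R5 ← R5 + (17/6)·R4: [0, 0, 0, 0, -7, 7/2, 14]
The echelon form has 5 nonzero rows, and every pivot lies in the first 6 columns, so rank(P) = rank([P|b]) = 5.
The system is consistent.
rank = 5 < 6 unknowns, so there are infinitely many solutions.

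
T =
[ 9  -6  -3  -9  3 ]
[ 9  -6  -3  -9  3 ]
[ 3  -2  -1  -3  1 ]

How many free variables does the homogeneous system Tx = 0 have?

Row reduce to echelon form.
R2 ← R2 − R1: [0, 0, 0, 0, 0]
R3 ← R3 − (1/3)·R1: [0, 0, 0, 0, 0]
1 nonzero row, so rank(T) = 1.
T has 5 columns; by rank–nullity, nullity = 5 − 1 = 4.

4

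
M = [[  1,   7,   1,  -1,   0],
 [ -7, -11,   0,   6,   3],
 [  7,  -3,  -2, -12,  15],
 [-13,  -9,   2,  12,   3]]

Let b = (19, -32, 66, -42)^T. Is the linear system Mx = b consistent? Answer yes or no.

Row reduce the augmented matrix [M | b].
R2 ← R2 + (7)·R1: [0, 38, 7, -1, 3, 101]
R3 ← R3 − (7)·R1: [0, -52, -9, -5, 15, -67]
R4 ← R4 + (13)·R1: [0, 82, 15, -1, 3, 205]
R3 ← R3 + (26/19)·R2: [0, 0, 11/19, -121/19, 363/19, 1353/19]
R4 ← R4 − (41/19)·R2: [0, 0, -2/19, 22/19, -66/19, -246/19]
R4 ← R4 + (2/11)·R3: [0, 0, 0, 0, 0, 0]
The echelon form has 3 nonzero rows, and every pivot lies in the first 5 columns, so rank(M) = rank([M|b]) = 3.
The system is consistent.

yes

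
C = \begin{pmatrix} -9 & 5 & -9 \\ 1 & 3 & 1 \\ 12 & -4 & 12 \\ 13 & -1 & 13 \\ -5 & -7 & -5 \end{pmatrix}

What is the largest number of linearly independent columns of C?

2

Row reduce to echelon form.
R2 ← R2 + (1/9)·R1: [0, 32/9, 0]
R3 ← R3 + (4/3)·R1: [0, 8/3, 0]
R4 ← R4 + (13/9)·R1: [0, 56/9, 0]
R5 ← R5 − (5/9)·R1: [0, -88/9, 0]
R3 ← R3 − (3/4)·R2: [0, 0, 0]
R4 ← R4 − (7/4)·R2: [0, 0, 0]
R5 ← R5 + (11/4)·R2: [0, 0, 0]
Echelon form has 2 nonzero rows, so rank(C) = 2.
The rank gives the maximum number of linearly independent columns: 2.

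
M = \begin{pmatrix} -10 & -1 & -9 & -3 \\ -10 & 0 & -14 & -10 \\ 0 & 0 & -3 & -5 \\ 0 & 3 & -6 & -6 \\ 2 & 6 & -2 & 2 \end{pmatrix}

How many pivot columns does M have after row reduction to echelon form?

Row reduce to echelon form.
R2 ← R2 − R1: [0, 1, -5, -7]
R5 ← R5 + (1/5)·R1: [0, 29/5, -19/5, 7/5]
R4 ← R4 − (3)·R2: [0, 0, 9, 15]
R5 ← R5 − (29/5)·R2: [0, 0, 126/5, 42]
R4 ← R4 + (3)·R3: [0, 0, 0, 0]
R5 ← R5 + (42/5)·R3: [0, 0, 0, 0]
Echelon form has 3 nonzero rows, so rank(M) = 3.
Each nonzero row contributes one pivot column: 3 pivot columns.

3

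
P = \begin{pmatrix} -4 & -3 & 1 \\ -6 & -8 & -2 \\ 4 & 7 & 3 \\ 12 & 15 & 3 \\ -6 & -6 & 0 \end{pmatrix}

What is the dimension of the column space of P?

2

Row reduce to echelon form.
R2 ← R2 − (3/2)·R1: [0, -7/2, -7/2]
R3 ← R3 + R1: [0, 4, 4]
R4 ← R4 + (3)·R1: [0, 6, 6]
R5 ← R5 − (3/2)·R1: [0, -3/2, -3/2]
R3 ← R3 + (8/7)·R2: [0, 0, 0]
R4 ← R4 + (12/7)·R2: [0, 0, 0]
R5 ← R5 − (3/7)·R2: [0, 0, 0]
Echelon form has 2 nonzero rows, so rank(P) = 2.
The column space has dimension equal to the rank: 2.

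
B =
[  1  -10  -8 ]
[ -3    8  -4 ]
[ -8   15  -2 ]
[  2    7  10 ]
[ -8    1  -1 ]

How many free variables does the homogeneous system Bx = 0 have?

0

Row reduce to echelon form.
R2 ← R2 + (3)·R1: [0, -22, -28]
R3 ← R3 + (8)·R1: [0, -65, -66]
R4 ← R4 − (2)·R1: [0, 27, 26]
R5 ← R5 + (8)·R1: [0, -79, -65]
R3 ← R3 − (65/22)·R2: [0, 0, 184/11]
R4 ← R4 + (27/22)·R2: [0, 0, -92/11]
R5 ← R5 − (79/22)·R2: [0, 0, 391/11]
R4 ← R4 + (1/2)·R3: [0, 0, 0]
R5 ← R5 − (17/8)·R3: [0, 0, 0]
3 nonzero rows, so rank(B) = 3.
B has 3 columns; by rank–nullity, nullity = 3 − 3 = 0.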